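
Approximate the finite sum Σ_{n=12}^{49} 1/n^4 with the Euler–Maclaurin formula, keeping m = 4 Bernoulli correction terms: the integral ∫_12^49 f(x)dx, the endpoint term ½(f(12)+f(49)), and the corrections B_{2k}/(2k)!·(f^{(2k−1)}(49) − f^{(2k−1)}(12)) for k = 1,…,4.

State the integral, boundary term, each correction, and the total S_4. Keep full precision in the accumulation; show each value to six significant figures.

S_4 ≈ 0.000215601

The integral term ∫_12^49 1/x^4 dx = 0.000190068.
Boundary: ½(f(12) + f(49)) = ½(4.82253e-05 + 1.73467e-07) = 2.41994e-05.
Running total after boundary: 0.000214267.
Order-1 term: 1/12 · (-1.41605e-08 − (-1.60751e-05)) = 1.33841e-06.
After k=1: 0.000215606.
Order-2 term: −1/720 · (-1.76933e-10 − (-3.34898e-06)) = -4.65112e-09.
After k=2: 0.000215601.
Order-3 term: 1/30240 · (-4.12672e-12 − (-1.30238e-06)) = 4.30680e-11.
After k=3: 0.000215601.
Order-4 term: −1/1209600 · (-1.54687e-13 − (-8.13988e-07)) = -6.72940e-13.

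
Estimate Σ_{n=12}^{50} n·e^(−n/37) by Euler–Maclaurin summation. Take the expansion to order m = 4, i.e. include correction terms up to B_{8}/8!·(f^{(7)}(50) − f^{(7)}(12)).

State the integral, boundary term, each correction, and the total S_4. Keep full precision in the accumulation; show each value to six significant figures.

S_4 ≈ 488.222

The integral term ∫_12^50 x·e^(−x/37) dx = 477.460.
½[f(12) + f(50)] = ½[8.67619 + 12.9445] = 10.8103.
Running total after boundary: 488.270.
k=1: B_{2}/(2)! × [f^{(1)}(50) − f^{(1)}(12)] = 1/12 × (-0.0909614 − 0.488524) = -0.0482905.
After k=1: 488.222.
k=2: B_{4}/(4)! × [f^{(3)}(50) − f^{(3)}(12)] = −1/720 × (0.000311774 − 0.00141312) = 1.52964e-06.
After k=2: 488.222.
k=3: B_{6}/(6)! × [f^{(5)}(50) − f^{(5)}(12)] = 1/30240 × (5.04012e-07 − 1.80379e-06) = -4.29820e-11.
After k=3: 488.222.
k=4: B_{8}/(8)! × [f^{(7)}(50) − f^{(7)}(12)] = −1/1209600 × (5.69967e-10 − 1.88119e-09) = 1.08401e-15.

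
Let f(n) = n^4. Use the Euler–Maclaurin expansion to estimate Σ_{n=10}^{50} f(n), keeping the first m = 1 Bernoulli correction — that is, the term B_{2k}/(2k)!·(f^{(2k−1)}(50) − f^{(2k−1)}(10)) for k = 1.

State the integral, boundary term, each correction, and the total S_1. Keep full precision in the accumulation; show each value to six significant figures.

The integral term ∫_10^50 x^4 dx = 6.24800e+07.
½[f(10) + f(50)] = ½[10000.0 + 6.25000e+06] = 3.13000e+06.
Integral + boundary = 6.56100e+07.
Correction k=1: B_{2}/2! · (f^{(1)}(50) − f^{(1)}(10)) = 1/12 · (500000 − 4000.00) = 41333.3.

S_1 ≈ 6.56513e+07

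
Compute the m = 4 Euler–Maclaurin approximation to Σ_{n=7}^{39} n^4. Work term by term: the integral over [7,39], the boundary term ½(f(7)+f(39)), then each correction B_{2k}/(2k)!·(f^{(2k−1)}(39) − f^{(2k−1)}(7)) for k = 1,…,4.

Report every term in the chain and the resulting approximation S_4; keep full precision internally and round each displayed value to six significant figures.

∫_7^39 x^4 dx evaluates to 1.80415e+07.
Endpoint term: (f(7) + f(39))/2 = (2401.00 + 2.31344e+06)/2 = 1.15792e+06.
So far: 1.91994e+07.
Correction k=1: B_{2}/2! · (f^{(1)}(39) − f^{(1)}(7)) = 1/12 · (237276 − 1372.00) = 19658.7.
Partial sum through k=1: 1.92191e+07.
Correction k=2: B_{4}/4! · (f^{(3)}(39) − f^{(3)}(7)) = −1/720 · (936.000 − 168.000) = -1.06667.
Partial sum through k=2: 1.92191e+07.
Correction k=3: B_{6}/6! · (f^{(5)}(39) − f^{(5)}(7)) = 1/30240 · (0.00000 − 0.00000) = 0.00000.
Partial sum through k=3: 1.92191e+07.
Correction k=4: B_{8}/8! · (f^{(7)}(39) − f^{(7)}(7)) = −1/1209600 · (0.00000 − 0.00000) = 0.00000.

S_4 ≈ 1.92191e+07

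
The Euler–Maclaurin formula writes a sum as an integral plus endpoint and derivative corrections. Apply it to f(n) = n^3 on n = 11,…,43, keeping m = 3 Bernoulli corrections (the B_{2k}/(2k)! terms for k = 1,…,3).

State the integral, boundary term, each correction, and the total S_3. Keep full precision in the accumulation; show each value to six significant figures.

∫_11^43 x^3 dx evaluates to 851040.
Endpoint term: (f(11) + f(43))/2 = (1331.00 + 79507.0)/2 = 40419.0.
So far: 891459.
Correction k=1: B_{2}/2! · (f^{(1)}(43) − f^{(1)}(11)) = 1/12 · (5547.00 − 363.000) = 432.000.
After k=1: 891891.
Correction k=2: B_{4}/4! · (f^{(3)}(43) − f^{(3)}(11)) = −1/720 · (6.00000 − 6.00000) = 0.00000.
After k=2: 891891.
Correction k=3: B_{6}/6! · (f^{(5)}(43) − f^{(5)}(11)) = 1/30240 · (0.00000 − 0.00000) = 0.00000.

S_3 ≈ 891891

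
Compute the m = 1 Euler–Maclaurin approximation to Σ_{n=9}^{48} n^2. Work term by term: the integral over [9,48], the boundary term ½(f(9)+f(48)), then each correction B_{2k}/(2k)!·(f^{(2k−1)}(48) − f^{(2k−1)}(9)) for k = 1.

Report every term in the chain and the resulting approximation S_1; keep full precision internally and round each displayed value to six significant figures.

S_1 ≈ 37820.0

Integral: ∫_9^48 x^2 dx = 36621.0.
Endpoint term: (f(9) + f(48))/2 = (81.0000 + 2304.00)/2 = 1192.50.
So far: 37813.5.
k=1: B_{2}/(2)! × [f^{(1)}(48) − f^{(1)}(9)] = 1/12 × (96.0000 − 18.0000) = 6.50000.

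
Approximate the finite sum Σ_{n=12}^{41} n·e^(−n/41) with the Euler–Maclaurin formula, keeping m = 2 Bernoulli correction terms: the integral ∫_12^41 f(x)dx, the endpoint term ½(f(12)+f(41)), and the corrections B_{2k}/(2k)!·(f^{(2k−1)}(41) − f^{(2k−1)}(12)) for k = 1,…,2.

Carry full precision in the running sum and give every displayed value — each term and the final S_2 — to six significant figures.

∫_12^41 x·e^(−x/41) dx evaluates to 384.810.
½[f(12) + f(41)] = ½[8.95510 + 15.0831] = 12.0191.
Running total after boundary: 396.829.
Correction k=1: B_{2}/2! · (f^{(1)}(41) − f^{(1)}(12)) = 1/12 · (0.00000 − 0.527842) = -0.0439868.
Partial sum through k=1: 396.785.
Correction k=2: B_{4}/4! · (f^{(3)}(41) − f^{(3)}(12)) = −1/720 · (0.000437691 − 0.00120188) = 1.06137e-06.

S_2 ≈ 396.785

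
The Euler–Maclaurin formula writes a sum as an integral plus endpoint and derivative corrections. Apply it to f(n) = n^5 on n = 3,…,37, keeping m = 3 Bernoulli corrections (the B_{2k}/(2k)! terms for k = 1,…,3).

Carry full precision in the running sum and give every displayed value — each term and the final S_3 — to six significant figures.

Integral: ∫_3^37 x^5 dx = 4.27621e+08.
½[f(3) + f(37)] = ½[243.000 + 6.93440e+07] = 3.46721e+07.
Integral + boundary = 4.62293e+08.
Order-1 term: 1/12 · (9.37080e+06 − 405.000) = 780867.
After k=1: 4.63074e+08.
Order-2 term: −1/720 · (82140.0 − 540.000) = -113.333.
After k=2: 4.63074e+08.
Order-3 term: 1/30240 · (120.000 − 120.000) = 0.00000.

S_3 ≈ 4.63074e+08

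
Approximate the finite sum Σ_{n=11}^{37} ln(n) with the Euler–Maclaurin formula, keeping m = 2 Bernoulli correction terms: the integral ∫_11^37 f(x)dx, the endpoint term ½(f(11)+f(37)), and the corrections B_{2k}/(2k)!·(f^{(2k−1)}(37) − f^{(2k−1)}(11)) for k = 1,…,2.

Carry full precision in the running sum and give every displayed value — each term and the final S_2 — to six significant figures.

∫_11^37 ln(x) dx evaluates to 81.2271.
Endpoint term: (f(11) + f(37))/2 = (2.39790 + 3.61092)/2 = 3.00441.
Integral + boundary = 84.2315.
Correction k=1: B_{2}/2! · (f^{(1)}(37) − f^{(1)}(11)) = 1/12 · (0.0270270 − 0.0909091) = -0.00532351.
Partial sum through k=1: 84.2262.
Correction k=2: B_{4}/4! · (f^{(3)}(37) − f^{(3)}(11)) = −1/720 · (3.94843e-05 − 0.00150263) = 2.03215e-06.

S_2 ≈ 84.2262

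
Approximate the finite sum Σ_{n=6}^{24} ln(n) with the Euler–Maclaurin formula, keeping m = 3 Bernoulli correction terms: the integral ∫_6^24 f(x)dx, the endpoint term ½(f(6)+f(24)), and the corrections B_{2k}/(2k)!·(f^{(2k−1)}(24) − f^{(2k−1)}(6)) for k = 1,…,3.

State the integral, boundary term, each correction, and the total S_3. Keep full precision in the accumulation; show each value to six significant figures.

The integral term ∫_6^24 ln(x) dx = 47.5227.
Endpoint term: (f(6) + f(24))/2 = (1.79176 + 3.17805)/2 = 2.48491.
So far: 50.0076.
k=1: B_{2}/(2)! × [f^{(1)}(24) − f^{(1)}(6)] = 1/12 × (0.0416667 − 0.166667) = -0.0104167.
Partial sum through k=1: 49.9972.
k=2: B_{4}/(4)! × [f^{(3)}(24) − f^{(3)}(6)] = −1/720 × (0.000144676 − 0.00925926) = 1.26591e-05.
Partial sum through k=2: 49.9972.
k=3: B_{6}/(6)! × [f^{(5)}(24) − f^{(5)}(6)] = 1/30240 × (3.01408e-06 − 0.00308642) = -1.01964e-07.

S_3 ≈ 49.9972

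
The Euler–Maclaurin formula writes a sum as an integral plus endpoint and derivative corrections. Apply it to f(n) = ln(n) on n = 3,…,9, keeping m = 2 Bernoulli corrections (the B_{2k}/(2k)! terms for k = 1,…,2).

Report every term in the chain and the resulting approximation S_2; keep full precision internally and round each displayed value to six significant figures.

The integral term ∫_3^9 ln(x) dx = 10.4792.
Boundary: ½(f(3) + f(9)) = ½(1.09861 + 2.19722) = 1.64792.
So far: 12.1271.
k=1: B_{2}/(2)! × [f^{(1)}(9) − f^{(1)}(3)] = 1/12 × (0.111111 − 0.333333) = -0.0185185.
After k=1: 12.1086.
k=2: B_{4}/(4)! × [f^{(3)}(9) − f^{(3)}(3)] = −1/720 × (0.00274348 − 0.0740741) = 9.90703e-05.

S_2 ≈ 12.1087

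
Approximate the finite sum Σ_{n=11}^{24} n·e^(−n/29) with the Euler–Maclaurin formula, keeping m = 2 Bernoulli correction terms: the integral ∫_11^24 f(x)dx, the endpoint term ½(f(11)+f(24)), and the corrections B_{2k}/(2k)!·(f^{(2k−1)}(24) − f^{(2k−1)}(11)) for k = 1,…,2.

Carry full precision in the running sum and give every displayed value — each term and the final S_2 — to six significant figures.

S_2 ≈ 130.979

The integral term ∫_11^24 x·e^(−x/29) dx = 121.999.
Endpoint term: (f(11) + f(24))/2 = (7.52767 + 10.4905)/2 = 9.00907.
So far: 131.008.
Order-1 term: 1/12 · (0.0753626 − 0.424759) = -0.0291163.
Partial sum through k=1: 130.979.
Order-2 term: −1/720 · (0.00112909 − 0.00213249) = 1.39361e-06.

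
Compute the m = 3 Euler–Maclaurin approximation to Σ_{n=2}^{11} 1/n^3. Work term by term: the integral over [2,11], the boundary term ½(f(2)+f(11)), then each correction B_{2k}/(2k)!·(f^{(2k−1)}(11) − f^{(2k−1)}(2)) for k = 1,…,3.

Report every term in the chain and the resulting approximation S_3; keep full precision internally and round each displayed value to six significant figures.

Integral: ∫_2^11 1/x^3 dx = 0.120868.
½[f(2) + f(11)] = ½[0.125000 + 0.000751315] = 0.0628757.
Integral + boundary = 0.183743.
Order-1 term: 1/12 · (-0.000204904 − (-0.187500)) = 0.0156079.
Partial sum through k=1: 0.199351.
Order-2 term: −1/720 · (-3.38684e-05 − (-0.937500)) = -0.00130204.
Partial sum through k=2: 0.198049.
Order-3 term: 1/30240 · (-1.17560e-05 − (-9.84375)) = 0.000325520.

S_3 ≈ 0.198375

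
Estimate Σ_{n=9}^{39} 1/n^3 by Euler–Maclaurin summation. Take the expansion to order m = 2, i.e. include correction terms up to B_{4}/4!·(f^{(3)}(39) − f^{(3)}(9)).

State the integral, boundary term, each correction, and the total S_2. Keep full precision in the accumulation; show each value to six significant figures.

Integral: ∫_9^39 1/x^3 dx = 0.00584411.
Endpoint term: (f(9) + f(39))/2 = (0.00137174 + 1.68580e-05)/2 = 0.000694300.
Running total after boundary: 0.00653841.
k=1: B_{2}/(2)! × [f^{(1)}(39) − f^{(1)}(9)] = 1/12 × (-1.29677e-06 − (-0.000457247)) = 3.79959e-05.
Running total after k=1: 0.00657640.
k=2: B_{4}/(4)! × [f^{(3)}(39) − f^{(3)}(9)] = −1/720 × (-1.70515e-08 − (-0.000112901)) = -1.56783e-07.

S_2 ≈ 0.00657625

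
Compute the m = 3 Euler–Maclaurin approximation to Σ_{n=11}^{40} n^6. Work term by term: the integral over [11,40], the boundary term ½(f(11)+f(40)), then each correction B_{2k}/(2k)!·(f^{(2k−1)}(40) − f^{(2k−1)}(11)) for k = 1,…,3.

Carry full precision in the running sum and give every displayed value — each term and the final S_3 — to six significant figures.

S_3 ≈ 2.55029e+10

Integral: ∫_11^40 x^6 dx = 2.34029e+10.
Endpoint term: (f(11) + f(40))/2 = (1.77156e+06 + 4.09600e+09)/2 = 2.04889e+09.
Integral + boundary = 2.54518e+10.
k=1: B_{2}/(2)! × [f^{(1)}(40) − f^{(1)}(11)] = 1/12 × (6.14400e+08 − 966306) = 5.11195e+07.
Running total after k=1: 2.55029e+10.
k=2: B_{4}/(4)! × [f^{(3)}(40) − f^{(3)}(11)] = −1/720 × (7.68000e+06 − 159720) = -10444.8.
Running total after k=2: 2.55029e+10.
k=3: B_{6}/(6)! × [f^{(5)}(40) − f^{(5)}(11)] = 1/30240 × (28800.0 − 7920.00) = 0.690476.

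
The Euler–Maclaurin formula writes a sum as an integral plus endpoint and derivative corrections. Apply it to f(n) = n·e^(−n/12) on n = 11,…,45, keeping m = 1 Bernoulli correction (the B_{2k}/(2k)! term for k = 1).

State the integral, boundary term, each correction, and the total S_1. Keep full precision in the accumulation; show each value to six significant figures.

S_1 ≈ 96.9925

∫_11^45 x·e^(−x/12) dx evaluates to 94.2724.
Boundary: ½(f(11) + f(45)) = ½(4.39835 + 1.05830) = 2.72832.
So far: 97.0007.
k=1: B_{2}/(2)! × [f^{(1)}(45) − f^{(1)}(11)] = 1/12 × (-0.0646738 − 0.0333208) = -0.00816622.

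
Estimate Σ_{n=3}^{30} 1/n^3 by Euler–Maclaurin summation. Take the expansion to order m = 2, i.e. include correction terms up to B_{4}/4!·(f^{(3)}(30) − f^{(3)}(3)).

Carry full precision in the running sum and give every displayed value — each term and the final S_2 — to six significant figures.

S_2 ≈ 0.0765088

∫_3^30 1/x^3 dx evaluates to 0.0550000.
Boundary: ½(f(3) + f(30)) = ½(0.0370370 + 3.70370e-05) = 0.0185370.
Running total after boundary: 0.0735370.
Correction k=1: B_{2}/2! · (f^{(1)}(30) − f^{(1)}(3)) = 1/12 · (-3.70370e-06 − (-0.0370370)) = 0.00308611.
Running total after k=1: 0.0766231.
Correction k=2: B_{4}/4! · (f^{(3)}(30) − f^{(3)}(3)) = −1/720 · (-8.23045e-08 − (-0.0823045)) = -0.000114312.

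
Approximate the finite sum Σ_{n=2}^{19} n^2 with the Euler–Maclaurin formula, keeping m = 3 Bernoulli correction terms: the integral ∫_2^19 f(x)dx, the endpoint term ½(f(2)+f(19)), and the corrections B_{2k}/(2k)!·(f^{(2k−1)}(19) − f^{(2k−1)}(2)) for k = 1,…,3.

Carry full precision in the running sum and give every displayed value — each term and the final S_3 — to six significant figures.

S_3 ≈ 2469.00

The integral term ∫_2^19 x^2 dx = 2283.67.
½[f(2) + f(19)] = ½[4.00000 + 361.000] = 182.500.
Integral + boundary = 2466.17.
Correction k=1: B_{2}/2! · (f^{(1)}(19) − f^{(1)}(2)) = 1/12 · (38.0000 − 4.00000) = 2.83333.
After k=1: 2469.00.
Correction k=2: B_{4}/4! · (f^{(3)}(19) − f^{(3)}(2)) = −1/720 · (0.00000 − 0.00000) = 0.00000.
After k=2: 2469.00.
Correction k=3: B_{6}/6! · (f^{(5)}(19) − f^{(5)}(2)) = 1/30240 · (0.00000 − 0.00000) = 0.00000.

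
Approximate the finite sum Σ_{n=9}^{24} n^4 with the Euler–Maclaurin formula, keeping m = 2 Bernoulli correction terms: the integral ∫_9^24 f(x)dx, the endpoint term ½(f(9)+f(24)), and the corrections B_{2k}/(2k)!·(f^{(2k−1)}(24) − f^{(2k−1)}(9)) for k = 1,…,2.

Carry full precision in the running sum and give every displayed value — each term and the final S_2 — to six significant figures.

Integral: ∫_9^24 x^4 dx = 1.58072e+06.
Endpoint term: (f(9) + f(24))/2 = (6561.00 + 331776)/2 = 169168.
So far: 1.74988e+06.
Correction k=1: B_{2}/2! · (f^{(1)}(24) − f^{(1)}(9)) = 1/12 · (55296.0 − 2916.00) = 4365.00.
After k=1: 1.75425e+06.
Correction k=2: B_{4}/4! · (f^{(3)}(24) − f^{(3)}(9)) = −1/720 · (576.000 − 216.000) = -0.500000.

S_2 ≈ 1.75425e+06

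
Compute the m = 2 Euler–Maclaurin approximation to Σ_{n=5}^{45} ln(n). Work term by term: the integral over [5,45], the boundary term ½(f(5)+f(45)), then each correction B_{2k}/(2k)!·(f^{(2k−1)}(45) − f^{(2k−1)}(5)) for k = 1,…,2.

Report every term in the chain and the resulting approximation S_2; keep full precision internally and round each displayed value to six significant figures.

Integral: ∫_5^45 ln(x) dx = 123.253.
Boundary: ½(f(5) + f(45)) = ½(1.60944 + 3.80666) = 2.70805.
Integral + boundary = 125.961.
Order-1 term: 1/12 · (0.0222222 − 0.200000) = -0.0148148.
After k=1: 125.946.
Order-2 term: −1/720 · (2.19479e-05 − 0.0160000) = 2.21917e-05.

S_2 ≈ 125.946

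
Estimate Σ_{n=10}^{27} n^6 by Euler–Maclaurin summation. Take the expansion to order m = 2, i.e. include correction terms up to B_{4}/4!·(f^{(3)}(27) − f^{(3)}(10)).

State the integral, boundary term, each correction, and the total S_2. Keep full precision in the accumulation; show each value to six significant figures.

S_2 ≈ 1.69424e+09

∫_10^27 x^6 dx evaluates to 1.49291e+09.
Boundary: ½(f(10) + f(27)) = ½(1.00000e+06 + 3.87420e+08) = 1.94210e+08.
Running total after boundary: 1.68712e+09.
Correction k=1: B_{2}/2! · (f^{(1)}(27) − f^{(1)}(10)) = 1/12 · (8.60934e+07 − 600000) = 7.12445e+06.
Running total after k=1: 1.69424e+09.
Correction k=2: B_{4}/4! · (f^{(3)}(27) − f^{(3)}(10)) = −1/720 · (2.36196e+06 − 120000) = -3113.83.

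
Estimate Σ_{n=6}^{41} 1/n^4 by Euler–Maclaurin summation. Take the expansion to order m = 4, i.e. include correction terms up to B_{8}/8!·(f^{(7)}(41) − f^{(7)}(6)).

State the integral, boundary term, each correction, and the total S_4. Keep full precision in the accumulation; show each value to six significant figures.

∫_6^41 1/x^4 dx evaluates to 0.00153837.
Boundary: ½(f(6) + f(41)) = ½(0.000771605 + 3.53887e-07) = 0.000385979.
So far: 0.00192435.
Correction k=1: B_{2}/2! · (f^{(1)}(41) − f^{(1)}(6)) = 1/12 · (-3.45256e-08 − (-0.000514403)) = 4.28641e-05.
Partial sum through k=1: 0.00196722.
Correction k=2: B_{4}/4! · (f^{(3)}(41) − f^{(3)}(6)) = −1/720 · (-6.16161e-10 − (-0.000428669)) = -5.95373e-07.
Partial sum through k=2: 0.00196662.
Correction k=3: B_{6}/6! · (f^{(5)}(41) − f^{(5)}(6)) = 1/30240 · (-2.05265e-11 − (-0.000666819)) = 2.20509e-08.
Partial sum through k=3: 0.00196664.
Correction k=4: B_{8}/8! · (f^{(7)}(41) − f^{(7)}(6)) = −1/1209600 · (-1.09898e-12 − (-0.00166705)) = -1.37818e-09.

S_4 ≈ 0.00196664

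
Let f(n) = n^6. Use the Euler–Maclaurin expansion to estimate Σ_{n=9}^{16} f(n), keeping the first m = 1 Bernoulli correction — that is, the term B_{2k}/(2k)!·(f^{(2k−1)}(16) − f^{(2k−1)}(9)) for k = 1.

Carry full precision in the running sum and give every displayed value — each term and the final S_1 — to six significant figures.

Integral: ∫_9^16 x^6 dx = 3.76646e+07.
½[f(9) + f(16)] = ½[531441 + 1.67772e+07] = 8.65433e+06.
Integral + boundary = 4.63190e+07.
k=1: B_{2}/(2)! × [f^{(1)}(16) − f^{(1)}(9)] = 1/12 × (6.29146e+06 − 354294) = 494764.

S_1 ≈ 4.68137e+07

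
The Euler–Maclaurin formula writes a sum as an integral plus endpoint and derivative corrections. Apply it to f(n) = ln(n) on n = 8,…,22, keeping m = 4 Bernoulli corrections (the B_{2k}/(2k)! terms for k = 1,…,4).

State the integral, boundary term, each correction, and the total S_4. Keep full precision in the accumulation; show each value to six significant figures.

∫_8^22 ln(x) dx evaluates to 37.3674.
½[f(8) + f(22)] = ½[2.07944 + 3.09104] = 2.58524.
So far: 39.9526.
Order-1 term: 1/12 · (0.0454545 − 0.125000) = -0.00662879.
Partial sum through k=1: 39.9460.
Order-2 term: −1/720 · (0.000187829 − 0.00390625) = 5.16447e-06.
Partial sum through k=2: 39.9460.
Order-3 term: 1/30240 · (4.65691e-06 − 0.000732422) = -2.40663e-08.
Partial sum through k=3: 39.9460.
Order-4 term: −1/1209600 · (2.88651e-07 − 0.000343323) = 2.83593e-10.

S_4 ≈ 39.9460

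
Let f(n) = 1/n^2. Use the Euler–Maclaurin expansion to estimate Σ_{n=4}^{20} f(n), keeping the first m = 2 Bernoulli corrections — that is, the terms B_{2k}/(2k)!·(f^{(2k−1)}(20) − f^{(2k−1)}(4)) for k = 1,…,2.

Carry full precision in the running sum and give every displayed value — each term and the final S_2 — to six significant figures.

The integral term ∫_4^20 1/x^2 dx = 0.200000.
Boundary: ½(f(4) + f(20)) = ½(0.0625000 + 0.00250000) = 0.0325000.
So far: 0.232500.
Order-1 term: 1/12 · (-0.000250000 − (-0.0312500)) = 0.00258333.
Partial sum through k=1: 0.235083.
Order-2 term: −1/720 · (-7.50000e-06 − (-0.0234375)) = -3.25417e-05.

S_2 ≈ 0.235051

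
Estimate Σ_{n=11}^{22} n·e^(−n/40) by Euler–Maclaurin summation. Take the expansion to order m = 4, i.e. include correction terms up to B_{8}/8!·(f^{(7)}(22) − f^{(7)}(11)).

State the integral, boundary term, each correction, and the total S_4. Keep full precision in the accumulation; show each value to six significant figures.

The integral term ∫_11^22 x·e^(−x/40) dx = 118.692.
Endpoint term: (f(11) + f(22))/2 = (8.35529 + 12.6929)/2 = 10.5241.
So far: 129.216.
Order-1 term: 1/12 · (0.259627 − 0.550690) = -0.0242552.
After k=1: 129.191.
Order-2 term: −1/720 · (0.000883454 − 0.00129365) = 5.69711e-07.
After k=2: 129.191.
Order-3 term: 1/30240 · (1.00290e-06 − 1.40194e-06) = -1.31959e-11.
After k=3: 129.191.
Order-4 term: −1/1209600 · (9.08527e-10 − 1.24710e-09) = 2.79905e-16.

S_4 ≈ 129.191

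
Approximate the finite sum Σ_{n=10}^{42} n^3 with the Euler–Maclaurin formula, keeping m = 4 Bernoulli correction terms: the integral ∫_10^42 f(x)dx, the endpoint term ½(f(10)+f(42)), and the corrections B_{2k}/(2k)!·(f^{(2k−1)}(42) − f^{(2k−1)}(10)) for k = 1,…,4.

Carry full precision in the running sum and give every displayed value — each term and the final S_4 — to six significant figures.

S_4 ≈ 813384

The integral term ∫_10^42 x^3 dx = 775424.
½[f(10) + f(42)] = ½[1000.00 + 74088.0] = 37544.0.
Running total after boundary: 812968.
Order-1 term: 1/12 · (5292.00 − 300.000) = 416.000.
Partial sum through k=1: 813384.
Order-2 term: −1/720 · (6.00000 − 6.00000) = 0.00000.
Partial sum through k=2: 813384.
Order-3 term: 1/30240 · (0.00000 − 0.00000) = 0.00000.
Partial sum through k=3: 813384.
Order-4 term: −1/1209600 · (0.00000 − 0.00000) = 0.00000.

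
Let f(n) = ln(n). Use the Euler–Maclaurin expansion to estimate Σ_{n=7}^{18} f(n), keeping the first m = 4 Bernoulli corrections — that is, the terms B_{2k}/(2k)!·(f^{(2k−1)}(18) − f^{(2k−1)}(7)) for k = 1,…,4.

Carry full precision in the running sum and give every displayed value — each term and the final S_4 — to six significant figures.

Integral: ∫_7^18 ln(x) dx = 27.4053.
Boundary: ½(f(7) + f(18)) = ½(1.94591 + 2.89037) = 2.41814.
Running total after boundary: 29.8235.
k=1: B_{2}/(2)! × [f^{(1)}(18) − f^{(1)}(7)] = 1/12 × (0.0555556 − 0.142857) = -0.00727513.
Running total after k=1: 29.8162.
k=2: B_{4}/(4)! × [f^{(3)}(18) − f^{(3)}(7)] = −1/720 × (0.000342936 − 0.00583090) = 7.62218e-06.
Running total after k=2: 29.8162.
k=3: B_{6}/(6)! × [f^{(5)}(18) − f^{(5)}(7)] = 1/30240 × (1.27013e-05 − 0.00142798) = -4.68014e-08.
Running total after k=3: 29.8162.
k=4: B_{8}/(8)! × [f^{(7)}(18) − f^{(7)}(7)] = −1/1209600 × (1.17605e-06 − 0.000874271) = 7.21805e-10.

S_4 ≈ 29.8162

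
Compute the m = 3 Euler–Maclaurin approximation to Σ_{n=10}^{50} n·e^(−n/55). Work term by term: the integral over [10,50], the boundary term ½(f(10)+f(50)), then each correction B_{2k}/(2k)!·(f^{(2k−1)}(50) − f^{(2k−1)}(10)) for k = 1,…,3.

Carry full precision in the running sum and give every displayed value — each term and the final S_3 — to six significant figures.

∫_10^50 x·e^(−x/55) dx evaluates to 653.975.
Boundary: ½(f(10) + f(50)) = ½(8.33753 + 20.1445) = 14.2410.
Integral + boundary = 668.216.
Correction k=1: B_{2}/2! · (f^{(1)}(50) − f^{(1)}(10)) = 1/12 · (0.0366264 − 0.682161) = -0.0537946.
After k=1: 668.162.
Correction k=2: B_{4}/4! · (f^{(3)}(50) − f^{(3)}(10)) = −1/720 · (0.000278482 − 0.000776750) = 6.92039e-07.
After k=2: 668.162.
Correction k=3: B_{6}/6! · (f^{(5)}(50) − f^{(5)}(10)) = 1/30240 · (1.80117e-07 − 4.39005e-07) = -8.56111e-12.

S_3 ≈ 668.162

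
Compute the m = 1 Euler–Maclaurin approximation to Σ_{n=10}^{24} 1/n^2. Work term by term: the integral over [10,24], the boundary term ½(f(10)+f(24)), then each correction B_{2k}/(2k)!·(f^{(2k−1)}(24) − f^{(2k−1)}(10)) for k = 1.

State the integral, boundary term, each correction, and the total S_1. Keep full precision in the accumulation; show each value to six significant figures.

The integral term ∫_10^24 1/x^2 dx = 0.0583333.
½[f(10) + f(24)] = ½[0.0100000 + 0.00173611] = 0.00586806.
Integral + boundary = 0.0642014.
Order-1 term: 1/12 · (-0.000144676 − (-0.00200000)) = 0.000154610.

S_1 ≈ 0.0643560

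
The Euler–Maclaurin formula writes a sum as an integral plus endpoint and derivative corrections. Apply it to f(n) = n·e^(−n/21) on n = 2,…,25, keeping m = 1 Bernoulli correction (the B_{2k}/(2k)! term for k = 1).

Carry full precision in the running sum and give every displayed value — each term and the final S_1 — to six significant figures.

S_1 ≈ 150.021

Integral: ∫_2^25 x·e^(−x/21) dx = 145.385.
Endpoint term: (f(2) + f(25))/2 = (1.81831 + 7.60191)/2 = 4.71011.
Running total after boundary: 150.095.
k=1: B_{2}/(2)! × [f^{(1)}(25) − f^{(1)}(2)] = 1/12 × (-0.0579193 − 0.822570) = -0.0733741.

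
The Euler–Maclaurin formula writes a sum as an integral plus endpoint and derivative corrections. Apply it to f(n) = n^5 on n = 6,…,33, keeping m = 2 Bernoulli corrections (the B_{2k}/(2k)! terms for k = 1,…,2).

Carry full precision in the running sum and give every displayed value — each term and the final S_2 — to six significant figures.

∫_6^33 x^5 dx evaluates to 2.15237e+08.
Endpoint term: (f(6) + f(33))/2 = (7776.00 + 3.91354e+07)/2 = 1.95716e+07.
So far: 2.34808e+08.
Correction k=1: B_{2}/2! · (f^{(1)}(33) − f^{(1)}(6)) = 1/12 · (5.92960e+06 − 6480.00) = 493594.
After k=1: 2.35302e+08.
Correction k=2: B_{4}/4! · (f^{(3)}(33) − f^{(3)}(6)) = −1/720 · (65340.0 − 2160.00) = -87.7500.

S_2 ≈ 2.35302e+08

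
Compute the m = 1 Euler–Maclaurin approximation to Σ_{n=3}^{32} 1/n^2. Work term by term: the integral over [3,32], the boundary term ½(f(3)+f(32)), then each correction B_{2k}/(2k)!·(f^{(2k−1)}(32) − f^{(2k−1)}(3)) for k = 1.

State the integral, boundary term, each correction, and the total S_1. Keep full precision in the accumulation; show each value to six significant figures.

S_1 ≈ 0.364295

∫_3^32 1/x^2 dx evaluates to 0.302083.
Endpoint term: (f(3) + f(32))/2 = (0.111111 + 0.000976562)/2 = 0.0560438.
So far: 0.358127.
k=1: B_{2}/(2)! × [f^{(1)}(32) − f^{(1)}(3)] = 1/12 × (-6.10352e-05 − (-0.0740741)) = 0.00616775.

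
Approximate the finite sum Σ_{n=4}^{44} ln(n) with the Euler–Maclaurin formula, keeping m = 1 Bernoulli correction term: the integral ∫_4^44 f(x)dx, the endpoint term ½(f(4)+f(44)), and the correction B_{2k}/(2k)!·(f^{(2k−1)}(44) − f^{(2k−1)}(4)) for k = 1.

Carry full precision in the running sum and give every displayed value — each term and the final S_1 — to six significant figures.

S_1 ≈ 123.525

The integral term ∫_4^44 ln(x) dx = 120.959.
½[f(4) + f(44)] = ½[1.38629 + 3.78419] = 2.58524.
Running total after boundary: 123.544.
k=1: B_{2}/(2)! × [f^{(1)}(44) − f^{(1)}(4)] = 1/12 × (0.0227273 − 0.250000) = -0.0189394.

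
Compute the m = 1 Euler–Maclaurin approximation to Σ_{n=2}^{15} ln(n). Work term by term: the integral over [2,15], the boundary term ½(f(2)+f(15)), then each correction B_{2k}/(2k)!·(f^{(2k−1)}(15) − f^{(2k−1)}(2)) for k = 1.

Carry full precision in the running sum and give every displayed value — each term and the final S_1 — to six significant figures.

Integral: ∫_2^15 ln(x) dx = 26.2345.
Boundary: ½(f(2) + f(15)) = ½(0.693147 + 2.70805) = 1.70060.
Running total after boundary: 27.9351.
Correction k=1: B_{2}/2! · (f^{(1)}(15) − f^{(1)}(2)) = 1/12 · (0.0666667 − 0.500000) = -0.0361111.

S_1 ≈ 27.8989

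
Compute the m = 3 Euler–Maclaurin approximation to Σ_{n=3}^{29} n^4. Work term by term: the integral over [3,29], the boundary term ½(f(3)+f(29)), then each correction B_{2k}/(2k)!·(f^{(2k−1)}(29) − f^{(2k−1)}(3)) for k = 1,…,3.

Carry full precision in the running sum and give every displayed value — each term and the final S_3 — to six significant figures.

The integral term ∫_3^29 x^4 dx = 4.10218e+06.
Boundary: ½(f(3) + f(29)) = ½(81.0000 + 707281) = 353681.
Integral + boundary = 4.45586e+06.
Correction k=1: B_{2}/2! · (f^{(1)}(29) − f^{(1)}(3)) = 1/12 · (97556.0 − 108.000) = 8120.67.
Running total after k=1: 4.46398e+06.
Correction k=2: B_{4}/4! · (f^{(3)}(29) − f^{(3)}(3)) = −1/720 · (696.000 − 72.0000) = -0.866667.
Running total after k=2: 4.46398e+06.
Correction k=3: B_{6}/6! · (f^{(5)}(29) − f^{(5)}(3)) = 1/30240 · (0.00000 − 0.00000) = 0.00000.

S_3 ≈ 4.46398e+06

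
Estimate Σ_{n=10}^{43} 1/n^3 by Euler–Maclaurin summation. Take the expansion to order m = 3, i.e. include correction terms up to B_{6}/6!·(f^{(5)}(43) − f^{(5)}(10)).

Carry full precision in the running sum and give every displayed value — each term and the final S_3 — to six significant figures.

S_3 ≈ 0.00526072

∫_10^43 1/x^3 dx evaluates to 0.00472958.
Boundary: ½(f(10) + f(43)) = ½(0.00100000 + 1.25775e-05) = 0.000506289.
Running total after boundary: 0.00523587.
Order-1 term: 1/12 · (-8.77501e-07 − (-0.000300000)) = 2.49269e-05.
Partial sum through k=1: 0.00526080.
Order-2 term: −1/720 · (-9.49162e-09 − (-6.00000e-05)) = -8.33202e-08.
Partial sum through k=2: 0.00526072.
Order-3 term: 1/30240 · (-2.15602e-10 − (-2.52000e-05)) = 8.33326e-10.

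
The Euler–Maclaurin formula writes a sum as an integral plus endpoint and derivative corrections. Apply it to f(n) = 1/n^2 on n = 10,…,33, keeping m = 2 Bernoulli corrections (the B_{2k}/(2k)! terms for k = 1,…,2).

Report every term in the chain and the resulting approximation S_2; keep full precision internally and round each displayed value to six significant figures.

S_2 ≈ 0.0753178

The integral term ∫_10^33 1/x^2 dx = 0.0696970.
½[f(10) + f(33)] = ½[0.0100000 + 0.000918274] = 0.00545914.
So far: 0.0751561.
k=1: B_{2}/(2)! × [f^{(1)}(33) − f^{(1)}(10)] = 1/12 × (-5.56529e-05 − (-0.00200000)) = 0.000162029.
After k=1: 0.0753181.
k=2: B_{4}/(4)! × [f^{(3)}(33) − f^{(3)}(10)] = −1/720 × (-6.13256e-07 − (-0.000240000)) = -3.32482e-07.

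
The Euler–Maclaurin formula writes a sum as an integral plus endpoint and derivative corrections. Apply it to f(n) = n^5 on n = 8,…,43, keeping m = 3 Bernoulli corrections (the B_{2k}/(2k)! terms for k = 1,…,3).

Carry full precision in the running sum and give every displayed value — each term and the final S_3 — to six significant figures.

∫_8^43 x^5 dx evaluates to 1.05352e+09.
½[f(8) + f(43)] = ½[32768.0 + 1.47008e+08] = 7.35206e+07.
Integral + boundary = 1.12704e+09.
Order-1 term: 1/12 · (1.70940e+07 − 20480.0) = 1.42279e+06.
Partial sum through k=1: 1.12846e+09.
Order-2 term: −1/720 · (110940 − 3840.00) = -148.750.
Partial sum through k=2: 1.12846e+09.
Order-3 term: 1/30240 · (120.000 − 120.000) = 0.00000.

S_3 ≈ 1.12846e+09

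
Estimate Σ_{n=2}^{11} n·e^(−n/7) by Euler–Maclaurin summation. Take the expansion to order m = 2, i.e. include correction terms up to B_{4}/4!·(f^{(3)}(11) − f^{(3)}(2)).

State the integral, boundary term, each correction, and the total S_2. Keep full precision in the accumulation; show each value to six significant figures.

The integral term ∫_2^11 x·e^(−x/7) dx = 21.1668.
½[f(2) + f(11)] = ½[1.50295 + 2.28523] = 1.89409.
Running total after boundary: 23.0609.
k=1: B_{2}/(2)! × [f^{(1)}(11) − f^{(1)}(2)] = 1/12 × (-0.118713 − 0.536769) = -0.0546236.
After k=1: 23.0063.
k=2: B_{4}/(4)! × [f^{(3)}(11) − f^{(3)}(2)] = −1/720 × (0.00605680 − 0.0416270) = 4.94031e-05.

S_2 ≈ 23.0063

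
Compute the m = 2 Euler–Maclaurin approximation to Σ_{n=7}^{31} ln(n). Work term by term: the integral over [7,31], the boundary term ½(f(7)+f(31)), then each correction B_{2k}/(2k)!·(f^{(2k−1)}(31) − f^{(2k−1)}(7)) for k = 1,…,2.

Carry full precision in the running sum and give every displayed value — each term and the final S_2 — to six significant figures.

∫_7^31 ln(x) dx evaluates to 68.8322.
Boundary: ½(f(7) + f(31)) = ½(1.94591 + 3.43399) = 2.68995.
Running total after boundary: 71.5222.
Correction k=1: B_{2}/2! · (f^{(1)}(31) − f^{(1)}(7)) = 1/12 · (0.0322581 − 0.142857) = -0.00921659.
Partial sum through k=1: 71.5130.
Correction k=2: B_{4}/4! · (f^{(3)}(31) − f^{(3)}(7)) = −1/720 · (6.71344e-05 − 0.00583090) = 8.00524e-06.

S_2 ≈ 71.5130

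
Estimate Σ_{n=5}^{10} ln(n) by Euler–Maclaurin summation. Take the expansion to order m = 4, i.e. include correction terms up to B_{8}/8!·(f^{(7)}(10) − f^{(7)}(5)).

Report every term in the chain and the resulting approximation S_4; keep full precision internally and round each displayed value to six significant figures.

S_4 ≈ 11.9264

∫_5^10 ln(x) dx evaluates to 9.97866.
Endpoint term: (f(5) + f(10))/2 = (1.60944 + 2.30259)/2 = 1.95601.
So far: 11.9347.
Correction k=1: B_{2}/2! · (f^{(1)}(10) − f^{(1)}(5)) = 1/12 · (0.100000 − 0.200000) = -0.00833333.
Partial sum through k=1: 11.9263.
Correction k=2: B_{4}/4! · (f^{(3)}(10) − f^{(3)}(5)) = −1/720 · (0.00200000 − 0.0160000) = 1.94444e-05.
Partial sum through k=2: 11.9264.
Correction k=3: B_{6}/6! · (f^{(5)}(10) − f^{(5)}(5)) = 1/30240 · (0.000240000 − 0.00768000) = -2.46032e-07.
Partial sum through k=3: 11.9264.
Correction k=4: B_{8}/8! · (f^{(7)}(10) − f^{(7)}(5)) = −1/1209600 · (7.20000e-05 − 0.00921600) = 7.55952e-09.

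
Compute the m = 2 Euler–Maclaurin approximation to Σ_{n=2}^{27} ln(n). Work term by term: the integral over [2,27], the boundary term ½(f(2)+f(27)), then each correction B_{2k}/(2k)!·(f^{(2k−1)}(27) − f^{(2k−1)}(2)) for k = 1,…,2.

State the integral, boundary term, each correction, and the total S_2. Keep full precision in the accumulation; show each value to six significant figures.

S_2 ≈ 64.5576

Integral: ∫_2^27 ln(x) dx = 62.6013.
Boundary: ½(f(2) + f(27)) = ½(0.693147 + 3.29584) = 1.99449.
Running total after boundary: 64.5958.
k=1: B_{2}/(2)! × [f^{(1)}(27) − f^{(1)}(2)] = 1/12 × (0.0370370 − 0.500000) = -0.0385802.
After k=1: 64.5572.
k=2: B_{4}/(4)! × [f^{(3)}(27) − f^{(3)}(2)] = −1/720 × (0.000101611 − 0.250000) = 0.000347081.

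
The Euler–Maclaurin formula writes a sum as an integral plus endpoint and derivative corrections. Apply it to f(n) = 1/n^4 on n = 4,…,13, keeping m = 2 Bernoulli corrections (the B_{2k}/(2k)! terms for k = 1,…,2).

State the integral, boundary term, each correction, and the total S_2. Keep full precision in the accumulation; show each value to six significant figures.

The integral term ∫_4^13 1/x^4 dx = 0.00505661.
Boundary: ½(f(4) + f(13)) = ½(0.00390625 + 3.50128e-05) = 0.00197063.
Integral + boundary = 0.00702724.
k=1: B_{2}/(2)! × [f^{(1)}(13) − f^{(1)}(4)] = 1/12 × (-1.07732e-05 − (-0.00390625)) = 0.000324623.
Running total after k=1: 0.00735187.
k=2: B_{4}/(4)! × [f^{(3)}(13) − f^{(3)}(4)] = −1/720 × (-1.91240e-06 − (-0.00732422)) = -1.01699e-05.

S_2 ≈ 0.00734170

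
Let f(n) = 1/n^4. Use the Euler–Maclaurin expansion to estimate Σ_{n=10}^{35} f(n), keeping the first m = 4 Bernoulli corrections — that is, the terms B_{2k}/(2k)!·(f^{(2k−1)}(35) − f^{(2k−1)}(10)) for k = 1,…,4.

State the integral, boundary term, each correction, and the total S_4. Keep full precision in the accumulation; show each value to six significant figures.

S_4 ≈ 0.000379203

Integral: ∫_10^35 1/x^4 dx = 0.000325559.
Boundary: ½(f(10) + f(35)) = ½(0.000100000 + 6.66389e-07) = 5.03332e-05.
Integral + boundary = 0.000375892.
k=1: B_{2}/(2)! × [f^{(1)}(35) − f^{(1)}(10)] = 1/12 × (-7.61587e-08 − (-4.00000e-05)) = 3.32699e-06.
Partial sum through k=1: 0.000379219.
k=2: B_{4}/(4)! × [f^{(3)}(35) − f^{(3)}(10)] = −1/720 × (-1.86511e-09 − (-1.20000e-05)) = -1.66641e-08.
Partial sum through k=2: 0.000379202.
k=3: B_{6}/(6)! × [f^{(5)}(35) − f^{(5)}(10)] = 1/30240 × (-8.52623e-11 − (-6.72000e-06)) = 2.22219e-10.
Partial sum through k=3: 0.000379203.
k=4: B_{8}/(8)! × [f^{(7)}(35) − f^{(7)}(10)] = −1/1209600 × (-6.26417e-12 − (-6.04800e-06)) = -4.99999e-12.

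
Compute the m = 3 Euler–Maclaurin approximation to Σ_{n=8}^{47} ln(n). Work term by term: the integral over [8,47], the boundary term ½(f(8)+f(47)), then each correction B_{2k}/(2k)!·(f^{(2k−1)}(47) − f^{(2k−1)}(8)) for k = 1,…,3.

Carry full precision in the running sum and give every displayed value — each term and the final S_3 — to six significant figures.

Integral: ∫_8^47 ln(x) dx = 125.321.
½[f(8) + f(47)] = ½[2.07944 + 3.85015] = 2.96479.
Integral + boundary = 128.286.
k=1: B_{2}/(2)! × [f^{(1)}(47) − f^{(1)}(8)] = 1/12 × (0.0212766 − 0.125000) = -0.00864362.
After k=1: 128.278.
k=2: B_{4}/(4)! × [f^{(3)}(47) − f^{(3)}(8)] = −1/720 × (1.92636e-05 − 0.00390625) = 5.39859e-06.
After k=2: 128.278.
k=3: B_{6}/(6)! × [f^{(5)}(47) − f^{(5)}(8)] = 1/30240 × (1.04646e-07 − 0.000732422) = -2.42168e-08.

S_3 ≈ 128.278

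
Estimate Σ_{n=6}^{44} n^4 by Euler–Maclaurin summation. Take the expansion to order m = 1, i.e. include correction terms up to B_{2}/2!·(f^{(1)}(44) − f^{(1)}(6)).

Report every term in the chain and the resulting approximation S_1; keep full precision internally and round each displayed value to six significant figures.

Integral: ∫_6^44 x^4 dx = 3.29817e+07.
Endpoint term: (f(6) + f(44))/2 = (1296.00 + 3.74810e+06)/2 = 1.87470e+06.
So far: 3.48564e+07.
k=1: B_{2}/(2)! × [f^{(1)}(44) − f^{(1)}(6)] = 1/12 × (340736 − 864.000) = 28322.7.

S_1 ≈ 3.48847e+07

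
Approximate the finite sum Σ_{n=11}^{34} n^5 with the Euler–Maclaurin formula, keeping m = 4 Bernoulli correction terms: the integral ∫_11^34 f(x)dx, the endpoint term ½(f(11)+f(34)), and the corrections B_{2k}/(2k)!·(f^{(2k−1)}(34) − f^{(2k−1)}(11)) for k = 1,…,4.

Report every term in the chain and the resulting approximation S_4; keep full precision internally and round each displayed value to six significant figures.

S_4 ≈ 2.80521e+08

The integral term ∫_11^34 x^5 dx = 2.57172e+08.
½[f(11) + f(34)] = ½[161051 + 4.54354e+07] = 2.27982e+07.
Integral + boundary = 2.79970e+08.
Correction k=1: B_{2}/2! · (f^{(1)}(34) − f^{(1)}(11)) = 1/12 · (6.68168e+06 − 73205.0) = 550706.
Running total after k=1: 2.80521e+08.
Correction k=2: B_{4}/4! · (f^{(3)}(34) − f^{(3)}(11)) = −1/720 · (69360.0 − 7260.00) = -86.2500.
Running total after k=2: 2.80521e+08.
Correction k=3: B_{6}/6! · (f^{(5)}(34) − f^{(5)}(11)) = 1/30240 · (120.000 − 120.000) = 0.00000.
Running total after k=3: 2.80521e+08.
Correction k=4: B_{8}/8! · (f^{(7)}(34) − f^{(7)}(11)) = −1/1209600 · (0.00000 − 0.00000) = 0.00000.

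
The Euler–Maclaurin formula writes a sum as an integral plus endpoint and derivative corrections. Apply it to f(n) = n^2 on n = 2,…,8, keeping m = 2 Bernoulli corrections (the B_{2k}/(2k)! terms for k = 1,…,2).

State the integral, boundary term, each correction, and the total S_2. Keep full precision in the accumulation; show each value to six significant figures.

S_2 ≈ 203.000

∫_2^8 x^2 dx evaluates to 168.000.
Endpoint term: (f(2) + f(8))/2 = (4.00000 + 64.0000)/2 = 34.0000.
So far: 202.000.
Order-1 term: 1/12 · (16.0000 − 4.00000) = 1.00000.
Running total after k=1: 203.000.
Order-2 term: −1/720 · (0.00000 − 0.00000) = 0.00000.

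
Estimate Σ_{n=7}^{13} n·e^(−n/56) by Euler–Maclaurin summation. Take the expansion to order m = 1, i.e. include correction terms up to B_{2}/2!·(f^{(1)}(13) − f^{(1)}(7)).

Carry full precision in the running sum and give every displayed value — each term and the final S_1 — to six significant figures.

∫_7^13 x·e^(−x/56) dx evaluates to 49.9429.
Boundary: ½(f(7) + f(13)) = ½(6.17748 + 10.3068) = 8.24215.
Integral + boundary = 58.1851.
Order-1 term: 1/12 · (0.608782 − 0.772185) = -0.0136169.

S_1 ≈ 58.1715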